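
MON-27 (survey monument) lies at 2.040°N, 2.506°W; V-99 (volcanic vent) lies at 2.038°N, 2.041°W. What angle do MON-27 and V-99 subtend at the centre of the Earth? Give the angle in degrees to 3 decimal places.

0.465°

Δφ = -0.0020°,  Δλ = 0.4650°
a = sin²(Δφ/2) + cos φ₁ cos φ₂ sin²(Δλ/2) = 0.000016
c = 2·arcsin(√a) = 0.008111 rad = 0.4647°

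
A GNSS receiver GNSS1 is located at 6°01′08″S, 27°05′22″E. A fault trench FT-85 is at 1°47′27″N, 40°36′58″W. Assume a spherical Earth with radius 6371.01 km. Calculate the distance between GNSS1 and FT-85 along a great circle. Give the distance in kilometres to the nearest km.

7567 km

GNSS1: φ = -6.01889°, λ = +27.08944°
FT-85: φ = +1.79083°, λ = -40.61611°
Δφ = 7.8097°,  Δλ = -67.7056°
a = sin²(Δφ/2) + cos φ₁ cos φ₂ sin²(Δλ/2) = 0.313093
c = 2·arcsin(√a) = 1.187679 rad = 68.0490°
d = R·c = 6371.01 × 1.187679 = 7566.7 km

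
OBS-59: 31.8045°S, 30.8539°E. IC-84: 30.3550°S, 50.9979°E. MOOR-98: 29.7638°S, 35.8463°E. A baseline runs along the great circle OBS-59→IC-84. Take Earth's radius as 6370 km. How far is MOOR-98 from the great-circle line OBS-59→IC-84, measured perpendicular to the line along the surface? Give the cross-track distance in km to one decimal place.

δ₁₃ = central angle OBS-59→MOOR-98 = 0.082885 rad  (haversine)
θ₁₃ = bearing OBS-59→MOOR-98 = 65.848°,  θ₁₂ = bearing OBS-59→IC-84 = 90.486°
dₓₜ = R·arcsin(sin δ₁₃ · sin(θ₁₃ − θ₁₂)) = 6370·arcsin(0.08279·sin(-24.638°)) = -219.897 km
|dₓₜ| = 219.897 km

219.9 km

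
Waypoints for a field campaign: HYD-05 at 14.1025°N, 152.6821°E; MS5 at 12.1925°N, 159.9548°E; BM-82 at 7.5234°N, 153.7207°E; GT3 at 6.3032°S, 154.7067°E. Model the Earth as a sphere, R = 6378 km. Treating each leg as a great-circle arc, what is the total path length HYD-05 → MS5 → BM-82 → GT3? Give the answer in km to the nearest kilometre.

HYD-05→MS5: c = 0.128011 rad, d = 816.46 km
MS5→BM-82: c = 0.134630 rad, d = 858.67 km
BM-82→GT3: c = 0.241929 rad, d = 1543.03 km
Total = 816.46 + 858.67 + 1543.03 = 3218.15 km

3218 km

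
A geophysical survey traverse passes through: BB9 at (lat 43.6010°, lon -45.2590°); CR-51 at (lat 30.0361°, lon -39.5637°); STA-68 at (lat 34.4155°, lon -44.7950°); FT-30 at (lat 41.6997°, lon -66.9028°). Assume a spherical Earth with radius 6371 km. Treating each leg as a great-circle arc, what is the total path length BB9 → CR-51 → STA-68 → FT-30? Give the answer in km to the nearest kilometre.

4373 km

BB9→CR-51: c = 0.249604 rad, d = 1590.23 km
CR-51→STA-68: c = 0.108630 rad, d = 692.08 km
STA-68→FT-30: c = 0.328141 rad, d = 2090.58 km
Total = 1590.23 + 692.08 + 2090.58 = 4372.90 km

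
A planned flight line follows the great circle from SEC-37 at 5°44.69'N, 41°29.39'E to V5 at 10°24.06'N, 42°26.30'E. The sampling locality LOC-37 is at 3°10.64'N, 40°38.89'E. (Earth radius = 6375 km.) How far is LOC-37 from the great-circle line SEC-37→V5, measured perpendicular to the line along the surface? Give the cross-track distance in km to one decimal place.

35.5 km

SEC-37: φ = +5.74483°, λ = +41.48983°
V5: φ = +10.40100°, λ = +42.43833°
LOC-37: φ = +3.17733°, λ = +40.64817°
δ₁₃ = central angle SEC-37→LOC-37 = 0.047143 rad  (haversine)
θ₁₃ = bearing SEC-37→LOC-37 = 198.133°,  θ₁₂ = bearing SEC-37→V5 = 11.340°
dₓₜ = R·arcsin(sin δ₁₃ · sin(θ₁₃ − θ₁₂)) = 6375·arcsin(0.04713·sin(186.793°)) = -35.538 km
|dₓₜ| = 35.538 km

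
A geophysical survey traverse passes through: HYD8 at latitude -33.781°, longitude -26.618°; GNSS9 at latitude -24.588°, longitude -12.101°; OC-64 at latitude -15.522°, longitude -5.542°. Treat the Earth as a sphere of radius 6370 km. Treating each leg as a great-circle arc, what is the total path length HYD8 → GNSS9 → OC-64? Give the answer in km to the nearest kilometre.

2956 km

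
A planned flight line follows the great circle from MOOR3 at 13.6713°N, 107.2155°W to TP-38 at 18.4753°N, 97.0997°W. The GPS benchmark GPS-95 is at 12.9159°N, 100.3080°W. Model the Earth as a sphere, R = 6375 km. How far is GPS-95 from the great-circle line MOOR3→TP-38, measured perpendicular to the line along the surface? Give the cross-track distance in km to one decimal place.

δ₁₃ = central angle MOOR3→GPS-95 = 0.118062 rad  (haversine)
θ₁₃ = bearing MOOR3→GPS-95 = 95.609°,  θ₁₂ = bearing MOOR3→TP-38 = 62.361°
dₓₜ = R·arcsin(sin δ₁₃ · sin(θ₁₃ − θ₁₂)) = 6375·arcsin(0.11779·sin(33.247°)) = 411.969 km
|dₓₜ| = 411.969 km

412.0 km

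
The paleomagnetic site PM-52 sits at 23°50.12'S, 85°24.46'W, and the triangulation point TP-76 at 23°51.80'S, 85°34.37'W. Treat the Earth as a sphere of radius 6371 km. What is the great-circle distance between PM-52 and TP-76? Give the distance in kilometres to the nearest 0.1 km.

17.1 km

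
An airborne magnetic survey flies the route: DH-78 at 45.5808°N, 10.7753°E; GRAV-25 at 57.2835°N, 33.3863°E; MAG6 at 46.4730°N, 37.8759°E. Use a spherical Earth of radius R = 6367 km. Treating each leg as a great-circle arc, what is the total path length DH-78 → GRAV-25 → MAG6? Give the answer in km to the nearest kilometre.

3259 km

DH-78→GRAV-25: c = 0.317122 rad, d = 2019.11 km
GRAV-25→MAG6: c = 0.194674 rad, d = 1239.49 km
Total = 2019.11 + 1239.49 = 3258.61 km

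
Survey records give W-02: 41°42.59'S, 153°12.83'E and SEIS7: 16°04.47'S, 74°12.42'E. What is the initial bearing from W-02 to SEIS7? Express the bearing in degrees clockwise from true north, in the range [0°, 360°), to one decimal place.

264.9°

W-02: φ = -41.70983°, λ = +153.21383°
SEIS7: φ = -16.07450°, λ = +74.20700°
Δλ = -79.0068°
y = sin Δλ · cos φ₂ = -0.943270
x = cos φ₁ sin φ₂ − sin φ₁ cos φ₂ cos Δλ = -0.084785
θ = atan2(y, x) = -95.1362° → 264.8638° (mod 360°)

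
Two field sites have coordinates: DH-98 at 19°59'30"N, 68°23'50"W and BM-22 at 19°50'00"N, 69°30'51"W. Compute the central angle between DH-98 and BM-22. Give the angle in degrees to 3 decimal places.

DH-98: φ = +19.99167°, λ = -68.39722°
BM-22: φ = +19.83333°, λ = -69.51417°
Δφ = -0.1583°,  Δλ = -1.1169°
a = sin²(Δφ/2) + cos φ₁ cos φ₂ sin²(Δλ/2) = 0.000086
c = 2·arcsin(√a) = 0.018536 rad = 1.0620°

1.062°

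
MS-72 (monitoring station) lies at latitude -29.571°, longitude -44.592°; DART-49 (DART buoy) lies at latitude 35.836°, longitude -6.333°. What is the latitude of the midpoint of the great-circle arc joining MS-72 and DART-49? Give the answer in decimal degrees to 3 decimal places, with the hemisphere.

3.315°N

Bx = cos φ₂ cos Δλ = 0.636575,  By = cos φ₂ sin Δλ = 0.501997
φₘ = atan2(sin φ₁ + sin φ₂, √((cos φ₁ + Bx)² + By²)) = 3.31494°
λₘ = λ₁ + atan2(By, cos φ₁ + Bx) = -26.16080°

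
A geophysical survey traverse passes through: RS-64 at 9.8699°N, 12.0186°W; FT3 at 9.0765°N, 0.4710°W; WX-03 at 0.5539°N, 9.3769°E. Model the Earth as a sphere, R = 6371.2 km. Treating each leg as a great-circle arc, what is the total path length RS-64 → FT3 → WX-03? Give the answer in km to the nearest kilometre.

2714 km

RS-64→FT3: c = 0.199266 rad, d = 1269.56 km
FT3→WX-03: c = 0.226724 rad, d = 1444.51 km
Total = 1269.56 + 1444.51 = 2714.07 km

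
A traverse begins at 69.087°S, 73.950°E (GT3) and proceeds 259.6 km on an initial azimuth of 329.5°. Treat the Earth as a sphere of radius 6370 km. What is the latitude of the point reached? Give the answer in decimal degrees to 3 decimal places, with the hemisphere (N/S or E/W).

δ = d/R = 259.6/6370 = 0.040754 rad
φ₂ = arcsin(sin φ₁ cos δ + cos φ₁ sin δ cos θ)
   = arcsin(-0.93412·0.99917 + 0.35695·0.04074·0.86163) = -67.04586°
λ₂ = λ₁ + atan2(sin θ sin δ cos φ₁, cos δ − sin φ₁ sin φ₂) = 70.91064°

67.046°S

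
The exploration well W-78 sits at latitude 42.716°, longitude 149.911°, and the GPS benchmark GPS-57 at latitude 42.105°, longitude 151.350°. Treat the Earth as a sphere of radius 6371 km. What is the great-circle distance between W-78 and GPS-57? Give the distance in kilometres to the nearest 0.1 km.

136.3 km

Δφ = -0.6110°,  Δλ = 1.4390°
a = sin²(Δφ/2) + cos φ₁ cos φ₂ sin²(Δλ/2) = 0.000114
c = 2·arcsin(√a) = 0.021391 rad = 1.2256°
d = R·c = 6371 × 0.021391 = 136.3 km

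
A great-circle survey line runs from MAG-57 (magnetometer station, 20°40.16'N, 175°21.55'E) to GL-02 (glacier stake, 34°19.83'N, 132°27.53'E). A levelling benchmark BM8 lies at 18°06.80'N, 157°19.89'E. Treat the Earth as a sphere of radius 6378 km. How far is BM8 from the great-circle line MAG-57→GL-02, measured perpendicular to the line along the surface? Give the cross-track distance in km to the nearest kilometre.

MAG-57: φ = +20.66933°, λ = +175.35917°
GL-02: φ = +34.33050°, λ = +132.45883°
BM8: φ = +18.11333°, λ = +157.33150°
δ₁₃ = central angle MAG-57→BM8 = 0.299959 rad  (haversine)
θ₁₃ = bearing MAG-57→BM8 = 264.538°,  θ₁₂ = bearing MAG-57→GL-02 = 299.198°
dₓₜ = R·arcsin(sin δ₁₃ · sin(θ₁₃ − θ₁₂)) = 6378·arcsin(0.29548·sin(-34.660°)) = -1076.874 km
|dₓₜ| = 1076.874 km

1077 km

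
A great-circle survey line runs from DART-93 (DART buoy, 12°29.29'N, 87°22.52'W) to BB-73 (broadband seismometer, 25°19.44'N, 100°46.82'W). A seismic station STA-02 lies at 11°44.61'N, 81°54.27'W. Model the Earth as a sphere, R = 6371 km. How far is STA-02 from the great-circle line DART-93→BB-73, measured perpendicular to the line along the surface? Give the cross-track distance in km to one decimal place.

385.7 km

DART-93: φ = +12.48817°, λ = -87.37533°
BB-73: φ = +25.32400°, λ = -100.78033°
STA-02: φ = +11.74350°, λ = -81.90450°
δ₁₃ = central angle DART-93→STA-02 = 0.094255 rad  (haversine)
θ₁₃ = bearing DART-93→STA-02 = 97.345°,  θ₁₂ = bearing DART-93→BB-73 = 317.349°
dₓₜ = R·arcsin(sin δ₁₃ · sin(θ₁₃ − θ₁₂)) = 6371·arcsin(0.09412·sin(-220.004°)) = 385.692 km
|dₓₜ| = 385.692 km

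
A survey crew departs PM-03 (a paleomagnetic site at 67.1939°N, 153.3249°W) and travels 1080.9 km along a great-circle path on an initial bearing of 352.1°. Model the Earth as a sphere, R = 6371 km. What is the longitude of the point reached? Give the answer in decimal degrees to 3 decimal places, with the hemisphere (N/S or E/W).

δ = d/R = 1080.9/6371 = 0.169659 rad
φ₂ = arcsin(sin φ₁ cos δ + cos φ₁ sin δ cos θ)
   = arcsin(0.92182·0.98564 + 0.38761·0.16885·0.99051) = 76.75839°
λ₂ = λ₁ + atan2(sin θ sin δ cos φ₁, cos δ − sin φ₁ sin φ₂) = -159.13981°

159.140°W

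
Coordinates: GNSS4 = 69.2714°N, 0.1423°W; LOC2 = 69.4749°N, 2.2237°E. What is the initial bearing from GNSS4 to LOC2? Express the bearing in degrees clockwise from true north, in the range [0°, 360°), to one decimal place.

Δλ = 2.3660°
y = sin Δλ · cos φ₂ = 0.014474
x = cos φ₁ sin φ₂ − sin φ₁ cos φ₂ cos Δλ = 0.003831
θ = atan2(y, x) = 75.1742° → 75.1742° (mod 360°)

75.2°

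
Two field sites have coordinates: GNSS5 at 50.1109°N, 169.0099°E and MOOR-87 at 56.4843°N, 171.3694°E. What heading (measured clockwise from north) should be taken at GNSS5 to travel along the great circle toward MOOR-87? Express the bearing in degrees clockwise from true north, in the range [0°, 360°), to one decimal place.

Δλ = 2.3595°
y = sin Δλ · cos φ₂ = 0.022732
x = cos φ₁ sin φ₂ − sin φ₁ cos φ₂ cos Δλ = 0.111367
θ = atan2(y, x) = 11.5368° → 11.5368° (mod 360°)

11.5°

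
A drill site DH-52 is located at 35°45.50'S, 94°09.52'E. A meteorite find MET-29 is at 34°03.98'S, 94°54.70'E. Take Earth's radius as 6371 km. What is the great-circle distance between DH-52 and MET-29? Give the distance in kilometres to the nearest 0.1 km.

DH-52: φ = -35.75833°, λ = +94.15867°
MET-29: φ = -34.06633°, λ = +94.91167°
Δφ = 1.6920°,  Δλ = 0.7530°
a = sin²(Δφ/2) + cos φ₁ cos φ₂ sin²(Δλ/2) = 0.000247
c = 2·arcsin(√a) = 0.031436 rad = 1.8011°
d = R·c = 6371 × 0.031436 = 200.3 km

200.3 km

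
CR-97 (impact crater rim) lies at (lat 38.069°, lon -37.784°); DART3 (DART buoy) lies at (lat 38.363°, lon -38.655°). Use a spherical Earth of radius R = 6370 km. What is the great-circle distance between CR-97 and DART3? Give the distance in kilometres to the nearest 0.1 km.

82.8 km

Δφ = 0.2940°,  Δλ = -0.8710°
a = sin²(Δφ/2) + cos φ₁ cos φ₂ sin²(Δλ/2) = 0.000042
c = 2·arcsin(√a) = 0.012999 rad = 0.7448°
d = R·c = 6370 × 0.012999 = 82.8 km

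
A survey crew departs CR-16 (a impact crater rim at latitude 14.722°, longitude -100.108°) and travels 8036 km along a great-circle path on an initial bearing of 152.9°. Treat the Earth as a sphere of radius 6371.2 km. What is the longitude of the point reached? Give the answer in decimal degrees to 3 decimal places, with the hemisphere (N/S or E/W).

δ = d/R = 8036/6371.2 = 1.261301 rad
φ₂ = arcsin(sin φ₁ cos δ + cos φ₁ sin δ cos θ)
   = arcsin(0.25413·0.30458 + 0.96717·0.95249·-0.89021) = -47.95998°
λ₂ = λ₁ + atan2(sin θ sin δ cos φ₁, cos δ − sin φ₁ sin φ₂) = -59.72062°

59.721°W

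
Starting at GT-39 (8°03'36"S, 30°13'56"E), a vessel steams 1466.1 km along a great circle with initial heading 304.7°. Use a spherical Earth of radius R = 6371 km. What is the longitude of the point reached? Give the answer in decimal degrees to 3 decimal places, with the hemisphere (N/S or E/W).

19.423°E

GT-39: φ = -8.06000°, λ = +30.23222°
δ = d/R = 1466.1/6371 = 0.230121 rad
φ₂ = arcsin(sin φ₁ cos δ + cos φ₁ sin δ cos θ)
   = arcsin(-0.14021·0.97364 + 0.99012·0.22810·0.56928) = -0.45532°
λ₂ = λ₁ + atan2(sin θ sin δ cos φ₁, cos δ − sin φ₁ sin φ₂) = 19.42337°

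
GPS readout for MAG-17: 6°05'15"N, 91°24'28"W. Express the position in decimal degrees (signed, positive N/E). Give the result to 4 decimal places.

+6.0875°, -91.4078°

lat: 6.0875° N → +6.0875°
lon: 91.4078° W → -91.4078°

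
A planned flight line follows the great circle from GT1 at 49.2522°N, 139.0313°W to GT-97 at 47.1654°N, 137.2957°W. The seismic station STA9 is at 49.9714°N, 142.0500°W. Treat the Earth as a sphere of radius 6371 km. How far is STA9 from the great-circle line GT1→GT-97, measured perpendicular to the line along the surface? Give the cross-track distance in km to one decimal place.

145.9 km

δ₁₃ = central angle GT1→STA9 = 0.036370 rad  (haversine)
θ₁₃ = bearing GT1→STA9 = 291.333°,  θ₁₂ = bearing GT1→GT-97 = 150.352°
dₓₜ = R·arcsin(sin δ₁₃ · sin(θ₁₃ − θ₁₂)) = 6371·arcsin(0.03636·sin(140.982°)) = 145.861 km
|dₓₜ| = 145.861 km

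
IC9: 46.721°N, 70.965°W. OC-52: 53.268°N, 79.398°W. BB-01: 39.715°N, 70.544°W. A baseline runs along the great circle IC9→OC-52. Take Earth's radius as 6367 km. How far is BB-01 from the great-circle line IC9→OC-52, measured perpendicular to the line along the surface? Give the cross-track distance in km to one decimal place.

432.8 km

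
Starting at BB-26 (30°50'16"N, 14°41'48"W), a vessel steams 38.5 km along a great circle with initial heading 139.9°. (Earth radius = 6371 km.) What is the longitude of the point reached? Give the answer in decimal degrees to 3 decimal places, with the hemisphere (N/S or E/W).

14.438°W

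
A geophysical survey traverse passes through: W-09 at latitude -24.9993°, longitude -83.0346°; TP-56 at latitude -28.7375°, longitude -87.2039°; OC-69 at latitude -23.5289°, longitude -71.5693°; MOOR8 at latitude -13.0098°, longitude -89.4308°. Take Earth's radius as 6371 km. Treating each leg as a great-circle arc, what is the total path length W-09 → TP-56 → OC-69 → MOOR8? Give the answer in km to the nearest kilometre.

W-09→TP-56: c = 0.092018 rad, d = 586.25 km
TP-56→OC-69: c = 0.261027 rad, d = 1663.01 km
OC-69→MOOR8: c = 0.347766 rad, d = 2215.62 km
Total = 586.25 + 1663.01 + 2215.62 = 4464.87 km

4465 km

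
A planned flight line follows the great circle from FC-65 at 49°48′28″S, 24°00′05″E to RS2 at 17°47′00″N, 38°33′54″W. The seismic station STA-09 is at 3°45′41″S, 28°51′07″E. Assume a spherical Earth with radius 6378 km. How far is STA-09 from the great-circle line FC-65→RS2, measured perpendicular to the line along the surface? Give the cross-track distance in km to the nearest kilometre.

FC-65: φ = -49.80778°, λ = +24.00139°
RS2: φ = +17.78333°, λ = -38.56500°
STA-09: φ = -3.76139°, λ = +28.85194°
δ₁₃ = central angle FC-65→STA-09 = 0.806860 rad  (haversine)
θ₁₃ = bearing FC-65→STA-09 = 6.710°,  θ₁₂ = bearing FC-65→RS2 = 302.201°
dₓₜ = R·arcsin(sin δ₁₃ · sin(θ₁₃ − θ₁₂)) = 6378·arcsin(0.72212·sin(-295.491°)) = 4528.300 km
|dₓₜ| = 4528.300 km

4528 km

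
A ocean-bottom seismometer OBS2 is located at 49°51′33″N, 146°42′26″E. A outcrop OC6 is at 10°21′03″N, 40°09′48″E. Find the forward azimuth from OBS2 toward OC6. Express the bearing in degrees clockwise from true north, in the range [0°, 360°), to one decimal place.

OBS2: φ = +49.85917°, λ = +146.70722°
OC6: φ = +10.35083°, λ = +40.16333°
Δλ = -106.5439°
y = sin Δλ · cos φ₂ = -0.943002
x = cos φ₁ sin φ₂ − sin φ₁ cos φ₂ cos Δλ = 0.329969
θ = atan2(y, x) = -70.7144° → 289.2856° (mod 360°)

289.3°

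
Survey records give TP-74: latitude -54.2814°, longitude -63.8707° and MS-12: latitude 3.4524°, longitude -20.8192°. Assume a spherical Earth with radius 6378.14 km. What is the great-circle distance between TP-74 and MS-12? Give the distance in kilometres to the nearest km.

Δφ = 57.7338°,  Δλ = 43.0515°
a = sin²(Δφ/2) + cos φ₁ cos φ₂ sin²(Δλ/2) = 0.311528
c = 2·arcsin(√a) = 1.184302 rad = 67.8555°
d = R·c = 6378.14 × 1.184302 = 7553.6 km

7554 km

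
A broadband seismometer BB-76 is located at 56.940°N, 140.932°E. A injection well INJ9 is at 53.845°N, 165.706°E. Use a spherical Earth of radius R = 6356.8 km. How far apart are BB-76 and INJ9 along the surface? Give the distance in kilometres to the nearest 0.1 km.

1589.0 km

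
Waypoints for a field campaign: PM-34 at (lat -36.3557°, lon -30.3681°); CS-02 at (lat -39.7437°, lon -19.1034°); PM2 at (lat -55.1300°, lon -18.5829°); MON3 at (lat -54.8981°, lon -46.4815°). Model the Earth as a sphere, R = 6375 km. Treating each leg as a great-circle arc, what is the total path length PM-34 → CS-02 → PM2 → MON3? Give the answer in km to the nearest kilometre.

PM-34→CS-02: c = 0.165582 rad, d = 1055.59 km
CS-02→PM2: c = 0.268610 rad, d = 1712.39 km
PM2→MON3: c = 0.277356 rad, d = 1768.14 km
Total = 1055.59 + 1712.39 + 1768.14 = 4536.12 km

4536 km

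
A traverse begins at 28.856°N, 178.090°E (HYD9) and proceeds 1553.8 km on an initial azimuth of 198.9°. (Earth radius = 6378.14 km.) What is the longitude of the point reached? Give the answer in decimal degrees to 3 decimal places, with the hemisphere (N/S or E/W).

δ = d/R = 1553.8/6378.14 = 0.243613 rad
φ₂ = arcsin(sin φ₁ cos δ + cos φ₁ sin δ cos θ)
   = arcsin(0.48261·0.97047 + 0.87584·0.24121·-0.94609) = 15.57436°
λ₂ = λ₁ + atan2(sin θ sin δ cos φ₁, cos δ − sin φ₁ sin φ₂) = 173.43760°

173.438°E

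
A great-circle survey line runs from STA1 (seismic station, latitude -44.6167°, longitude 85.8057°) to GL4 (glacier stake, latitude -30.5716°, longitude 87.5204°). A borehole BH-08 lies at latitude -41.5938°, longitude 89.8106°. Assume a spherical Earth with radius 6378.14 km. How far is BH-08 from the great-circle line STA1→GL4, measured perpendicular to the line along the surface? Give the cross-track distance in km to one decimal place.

δ₁₃ = central angle STA1→BH-08 = 0.073384 rad  (haversine)
θ₁₃ = bearing STA1→BH-08 = 45.431°,  θ₁₂ = bearing STA1→GL4 = 6.066°
dₓₜ = R·arcsin(sin δ₁₃ · sin(θ₁₃ − θ₁₂)) = 6378.14·arcsin(0.07332·sin(39.365°)) = 296.706 km
|dₓₜ| = 296.706 km

296.7 km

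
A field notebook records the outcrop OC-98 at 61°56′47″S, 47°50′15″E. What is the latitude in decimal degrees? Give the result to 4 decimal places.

61° + 56′/60 + 47″/3600 = 61 + 0.93333 + 0.01306 = 61.9464°

61.9464°S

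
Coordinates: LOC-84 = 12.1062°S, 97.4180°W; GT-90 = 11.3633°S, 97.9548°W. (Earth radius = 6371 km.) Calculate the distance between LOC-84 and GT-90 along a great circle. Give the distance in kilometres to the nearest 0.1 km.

Δφ = 0.7429°,  Δλ = -0.5368°
a = sin²(Δφ/2) + cos φ₁ cos φ₂ sin²(Δλ/2) = 0.000063
c = 2·arcsin(√a) = 0.015883 rad = 0.9100°
d = R·c = 6371 × 0.015883 = 101.2 km

101.2 km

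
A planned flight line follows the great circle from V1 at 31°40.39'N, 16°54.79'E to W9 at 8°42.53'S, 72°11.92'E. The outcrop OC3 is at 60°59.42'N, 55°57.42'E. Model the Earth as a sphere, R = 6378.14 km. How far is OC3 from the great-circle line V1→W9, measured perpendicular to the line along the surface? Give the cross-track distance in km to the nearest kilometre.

V1: φ = +31.67317°, λ = +16.91317°
W9: φ = -8.70883°, λ = +72.19867°
OC3: φ = +60.99033°, λ = +55.95700°
δ₁₃ = central angle V1→OC3 = 0.676536 rad  (haversine)
θ₁₃ = bearing V1→OC3 = 29.204°,  θ₁₂ = bearing V1→W9 = 117.581°
dₓₜ = R·arcsin(sin δ₁₃ · sin(θ₁₃ − θ₁₂)) = 6378.14·arcsin(0.62610·sin(-88.378°)) = -4312.989 km
|dₓₜ| = 4312.989 km

4313 km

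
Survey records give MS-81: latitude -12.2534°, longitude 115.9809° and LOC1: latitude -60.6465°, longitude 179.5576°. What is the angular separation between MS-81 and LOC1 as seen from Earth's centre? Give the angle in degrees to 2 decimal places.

66.54°

Δφ = -48.3931°,  Δλ = 63.5767°
a = sin²(Δφ/2) + cos φ₁ cos φ₂ sin²(Δλ/2) = 0.300923
c = 2·arcsin(√a) = 1.161292 rad = 66.5371°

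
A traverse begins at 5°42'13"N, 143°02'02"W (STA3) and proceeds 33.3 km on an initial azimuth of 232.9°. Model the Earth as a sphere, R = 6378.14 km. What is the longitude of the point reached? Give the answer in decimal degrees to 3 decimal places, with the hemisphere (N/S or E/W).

143.274°W

STA3: φ = +5.70361°, λ = -143.03389°
δ = d/R = 33.3/6378.14 = 0.005221 rad
φ₂ = arcsin(sin φ₁ cos δ + cos φ₁ sin δ cos θ)
   = arcsin(0.09938·0.99999 + 0.99505·0.00522·-0.60321) = 5.52312°
λ₂ = λ₁ + atan2(sin θ sin δ cos φ₁, cos δ − sin φ₁ sin φ₂) = -143.27359°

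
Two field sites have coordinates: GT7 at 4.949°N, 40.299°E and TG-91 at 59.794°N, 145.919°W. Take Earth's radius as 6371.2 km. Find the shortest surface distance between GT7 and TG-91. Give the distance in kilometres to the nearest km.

12796 km

Δφ = 54.8450°,  Δλ = 173.7820°
a = sin²(Δφ/2) + cos φ₁ cos φ₂ sin²(Δλ/2) = 0.711865
c = 2·arcsin(√a) = 2.008356 rad = 115.0703°
d = R·c = 6371.2 × 2.008356 = 12795.6 km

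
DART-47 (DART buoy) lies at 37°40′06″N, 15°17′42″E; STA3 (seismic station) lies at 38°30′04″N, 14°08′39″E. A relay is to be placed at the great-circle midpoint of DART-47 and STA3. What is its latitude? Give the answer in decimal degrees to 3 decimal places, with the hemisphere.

DART-47: φ = +37.66833°, λ = +15.29500°
STA3: φ = +38.50111°, λ = +14.14417°
Bx = cos φ₂ cos Δλ = 0.782438,  By = cos φ₂ sin Δλ = -0.015718
φₘ = atan2(sin φ₁ + sin φ₂, √((cos φ₁ + Bx)² + By²)) = 38.08613°
λₘ = λ₁ + atan2(By, cos φ₁ + Bx) = 14.72286°

38.086°N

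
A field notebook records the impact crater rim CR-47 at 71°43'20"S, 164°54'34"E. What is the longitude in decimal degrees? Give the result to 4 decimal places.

164.9094°E

164° + 54′/60 + 34″/3600 = 164 + 0.90000 + 0.00944 = 164.9094°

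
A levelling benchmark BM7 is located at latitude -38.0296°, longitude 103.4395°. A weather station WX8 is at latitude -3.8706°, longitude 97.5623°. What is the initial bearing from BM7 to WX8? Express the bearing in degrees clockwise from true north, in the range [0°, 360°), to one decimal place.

Δλ = -5.8772°
y = sin Δλ · cos φ₂ = -0.102163
x = cos φ₁ sin φ₂ − sin φ₁ cos φ₂ cos Δλ = 0.558260
θ = atan2(y, x) = -10.3705° → 349.6295° (mod 360°)

349.6°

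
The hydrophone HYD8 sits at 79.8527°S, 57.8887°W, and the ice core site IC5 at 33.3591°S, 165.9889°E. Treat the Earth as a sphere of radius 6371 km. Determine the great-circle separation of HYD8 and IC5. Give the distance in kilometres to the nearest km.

Δφ = 46.4936°,  Δλ = -136.1224°
a = sin²(Δφ/2) + cos φ₁ cos φ₂ sin²(Δλ/2) = 0.282394
c = 2·arcsin(√a) = 1.120522 rad = 64.2012°
d = R·c = 6371 × 1.120522 = 7138.8 km

7139 km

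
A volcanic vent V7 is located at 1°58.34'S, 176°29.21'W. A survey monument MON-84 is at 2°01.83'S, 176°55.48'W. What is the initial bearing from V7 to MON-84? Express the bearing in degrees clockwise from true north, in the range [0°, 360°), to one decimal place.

262.4°

V7: φ = -1.97233°, λ = -176.48683°
MON-84: φ = -2.03050°, λ = -176.92467°
Δλ = -0.4378°
y = sin Δλ · cos φ₂ = -0.007637
x = cos φ₁ sin φ₂ − sin φ₁ cos φ₂ cos Δλ = -0.001016
θ = atan2(y, x) = -97.5797° → 262.4203° (mod 360°)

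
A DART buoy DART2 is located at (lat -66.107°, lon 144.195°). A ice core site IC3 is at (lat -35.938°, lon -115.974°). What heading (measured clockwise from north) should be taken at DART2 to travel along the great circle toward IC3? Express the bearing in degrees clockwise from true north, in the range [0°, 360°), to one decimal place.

114.5°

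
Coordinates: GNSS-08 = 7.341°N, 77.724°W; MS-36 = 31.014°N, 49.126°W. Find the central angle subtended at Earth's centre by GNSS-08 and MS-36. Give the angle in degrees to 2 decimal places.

Δφ = 23.6730°,  Δλ = 28.5980°
a = sin²(Δφ/2) + cos φ₁ cos φ₂ sin²(Δλ/2) = 0.093925
c = 2·arcsin(√a) = 0.622969 rad = 35.6935°

35.69°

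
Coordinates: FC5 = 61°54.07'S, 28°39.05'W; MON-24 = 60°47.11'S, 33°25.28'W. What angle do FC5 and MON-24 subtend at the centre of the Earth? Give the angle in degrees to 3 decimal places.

2.545°

FC5: φ = -61.90117°, λ = -28.65083°
MON-24: φ = -60.78517°, λ = -33.42133°
Δφ = 1.1160°,  Δλ = -4.7705°
a = sin²(Δφ/2) + cos φ₁ cos φ₂ sin²(Δλ/2) = 0.000493
c = 2·arcsin(√a) = 0.044412 rad = 2.5446°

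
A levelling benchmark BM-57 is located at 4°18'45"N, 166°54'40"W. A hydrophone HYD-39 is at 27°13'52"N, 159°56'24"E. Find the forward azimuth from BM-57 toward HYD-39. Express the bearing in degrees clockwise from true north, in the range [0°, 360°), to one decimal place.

309.5°

BM-57: φ = +4.31250°, λ = -166.91111°
HYD-39: φ = +27.23111°, λ = +159.94000°
Δλ = -33.1489°
y = sin Δλ · cos φ₂ = -0.486212
x = cos φ₁ sin φ₂ − sin φ₁ cos φ₂ cos Δλ = 0.400305
θ = atan2(y, x) = -50.5349° → 309.4651° (mod 360°)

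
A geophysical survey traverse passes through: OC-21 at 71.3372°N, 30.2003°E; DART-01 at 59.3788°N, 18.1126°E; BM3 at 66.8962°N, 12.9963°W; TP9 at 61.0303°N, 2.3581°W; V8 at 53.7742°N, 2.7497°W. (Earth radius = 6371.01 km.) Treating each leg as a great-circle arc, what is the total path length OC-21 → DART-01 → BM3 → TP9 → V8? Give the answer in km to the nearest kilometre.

OC-21→DART-01: c = 0.225491 rad, d = 1436.61 km
DART-01→BM3: c = 0.274130 rad, d = 1746.49 km
BM3→TP9: c = 0.130498 rad, d = 831.40 km
TP9→V8: c = 0.126696 rad, d = 807.18 km
Total = 1436.61 + 1746.49 + 831.40 + 807.18 = 4821.68 km

4822 km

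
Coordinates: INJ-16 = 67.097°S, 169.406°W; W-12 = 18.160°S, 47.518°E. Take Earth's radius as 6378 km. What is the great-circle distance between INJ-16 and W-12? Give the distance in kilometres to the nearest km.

10073 km

Δφ = 48.9370°,  Δλ = -143.0760°
a = sin²(Δφ/2) + cos φ₁ cos φ₂ sin²(Δλ/2) = 0.504260
c = 2·arcsin(√a) = 1.579316 rad = 90.4881°
d = R·c = 6378 × 1.579316 = 10072.9 km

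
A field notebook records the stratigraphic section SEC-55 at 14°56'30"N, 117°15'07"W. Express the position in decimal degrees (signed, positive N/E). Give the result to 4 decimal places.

+14.9417°, -117.2519°

lat: 14.9417° N → +14.9417°
lon: 117.2519° W → -117.2519°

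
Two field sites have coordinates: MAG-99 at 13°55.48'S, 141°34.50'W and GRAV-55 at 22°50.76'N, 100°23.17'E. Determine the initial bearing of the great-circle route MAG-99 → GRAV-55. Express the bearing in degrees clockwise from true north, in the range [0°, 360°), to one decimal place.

288.5°

MAG-99: φ = -13.92467°, λ = -141.57500°
GRAV-55: φ = +22.84600°, λ = +100.38617°
Δλ = -118.0388°
y = sin Δλ · cos φ₂ = -0.813388
x = cos φ₁ sin φ₂ − sin φ₁ cos φ₂ cos Δλ = 0.272600
θ = atan2(y, x) = -71.4719° → 288.5281° (mod 360°)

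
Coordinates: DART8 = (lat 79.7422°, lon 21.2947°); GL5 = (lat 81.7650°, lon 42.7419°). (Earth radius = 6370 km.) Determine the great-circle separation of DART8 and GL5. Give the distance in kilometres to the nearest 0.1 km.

440.4 km

Δφ = 2.0228°,  Δλ = 21.4472°
a = sin²(Δφ/2) + cos φ₁ cos φ₂ sin²(Δλ/2) = 0.001195
c = 2·arcsin(√a) = 0.069142 rad = 3.9615°
d = R·c = 6370 × 0.069142 = 440.4 km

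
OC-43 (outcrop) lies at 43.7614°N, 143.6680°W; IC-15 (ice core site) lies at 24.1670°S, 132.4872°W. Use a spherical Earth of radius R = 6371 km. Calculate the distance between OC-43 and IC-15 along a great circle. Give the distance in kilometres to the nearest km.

Δφ = -67.9284°,  Δλ = 11.1808°
a = sin²(Δφ/2) + cos φ₁ cos φ₂ sin²(Δλ/2) = 0.318371
c = 2·arcsin(√a) = 1.199033 rad = 68.6995°
d = R·c = 6371 × 1.199033 = 7639.0 km

7639 km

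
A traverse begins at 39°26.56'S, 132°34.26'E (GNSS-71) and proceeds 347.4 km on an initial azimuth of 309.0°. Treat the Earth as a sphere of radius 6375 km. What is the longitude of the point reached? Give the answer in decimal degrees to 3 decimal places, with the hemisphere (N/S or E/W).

129.515°E

GNSS-71: φ = -39.44267°, λ = +132.57100°
δ = d/R = 347.4/6375 = 0.054494 rad
φ₂ = arcsin(sin φ₁ cos δ + cos φ₁ sin δ cos θ)
   = arcsin(-0.63531·0.99852 + 0.77226·0.05447·0.62932) = -37.43721°
λ₂ = λ₁ + atan2(sin θ sin δ cos φ₁, cos δ − sin φ₁ sin φ₂) = 129.51513°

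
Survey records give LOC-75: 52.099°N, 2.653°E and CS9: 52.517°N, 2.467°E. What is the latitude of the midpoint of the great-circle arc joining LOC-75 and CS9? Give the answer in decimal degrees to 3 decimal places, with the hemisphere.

52.308°N

Bx = cos φ₂ cos Δλ = 0.608523,  By = cos φ₂ sin Δλ = -0.001975
φₘ = atan2(sin φ₁ + sin φ₂, √((cos φ₁ + Bx)² + By²)) = 52.30804°
λₘ = λ₁ + atan2(By, cos φ₁ + Bx) = 2.56044°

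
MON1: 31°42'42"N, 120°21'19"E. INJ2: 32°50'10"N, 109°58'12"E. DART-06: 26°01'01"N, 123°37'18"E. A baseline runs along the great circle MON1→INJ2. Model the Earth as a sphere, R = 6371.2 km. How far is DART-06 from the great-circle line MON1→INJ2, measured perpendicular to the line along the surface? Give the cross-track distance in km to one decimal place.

561.4 km

MON1: φ = +31.71167°, λ = +120.35528°
INJ2: φ = +32.83611°, λ = +109.97000°
DART-06: φ = +26.01694°, λ = +123.62167°
δ₁₃ = central angle MON1→DART-06 = 0.111208 rad  (haversine)
θ₁₃ = bearing MON1→DART-06 = 152.523°,  θ₁₂ = bearing MON1→INJ2 = 280.056°
dₓₜ = R·arcsin(sin δ₁₃ · sin(θ₁₃ − θ₁₂)) = 6371.2·arcsin(0.11098·sin(-127.532°)) = -561.440 km
|dₓₜ| = 561.440 km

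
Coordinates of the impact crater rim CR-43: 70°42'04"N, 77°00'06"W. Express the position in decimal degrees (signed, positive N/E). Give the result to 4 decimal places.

lat: 70.7011° N → +70.7011°
lon: 77.0017° W → -77.0017°

+70.7011°, -77.0017°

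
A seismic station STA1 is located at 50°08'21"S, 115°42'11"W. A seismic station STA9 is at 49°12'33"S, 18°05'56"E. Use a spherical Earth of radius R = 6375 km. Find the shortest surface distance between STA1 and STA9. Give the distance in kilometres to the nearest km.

8129 km

STA1: φ = -50.13917°, λ = -115.70306°
STA9: φ = -49.20917°, λ = +18.09889°
Δφ = 0.9300°,  Δλ = 133.8019°
a = sin²(Δφ/2) + cos φ₁ cos φ₂ sin²(Δλ/2) = 0.354335
c = 2·arcsin(√a) = 1.275179 rad = 73.0624°
d = R·c = 6375 × 1.275179 = 8129.3 km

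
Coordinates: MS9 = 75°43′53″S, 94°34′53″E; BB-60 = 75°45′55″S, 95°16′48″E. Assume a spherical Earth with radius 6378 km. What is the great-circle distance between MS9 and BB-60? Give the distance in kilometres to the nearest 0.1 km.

MS9: φ = -75.73139°, λ = +94.58139°
BB-60: φ = -75.76528°, λ = +95.28000°
Δφ = -0.0339°,  Δλ = 0.6986°
a = sin²(Δφ/2) + cos φ₁ cos φ₂ sin²(Δλ/2) = 0.000002
c = 2·arcsin(√a) = 0.003059 rad = 0.1753°
d = R·c = 6378 × 0.003059 = 19.5 km

19.5 km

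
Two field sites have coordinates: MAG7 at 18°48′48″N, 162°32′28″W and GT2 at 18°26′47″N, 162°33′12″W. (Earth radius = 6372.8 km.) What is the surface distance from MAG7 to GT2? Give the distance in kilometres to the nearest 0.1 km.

MAG7: φ = +18.81333°, λ = -162.54111°
GT2: φ = +18.44639°, λ = -162.55333°
Δφ = -0.3669°,  Δλ = -0.0122°
a = sin²(Δφ/2) + cos φ₁ cos φ₂ sin²(Δλ/2) = 0.000010
c = 2·arcsin(√a) = 0.006408 rad = 0.3671°
d = R·c = 6372.8 × 0.006408 = 40.8 km

40.8 km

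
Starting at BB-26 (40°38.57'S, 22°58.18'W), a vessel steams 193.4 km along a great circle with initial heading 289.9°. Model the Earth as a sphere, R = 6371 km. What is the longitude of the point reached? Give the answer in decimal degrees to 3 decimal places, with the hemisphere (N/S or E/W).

25.106°W

BB-26: φ = -40.64283°, λ = -22.96967°
δ = d/R = 193.4/6371 = 0.030356 rad
φ₂ = arcsin(sin φ₁ cos δ + cos φ₁ sin δ cos θ)
   = arcsin(-0.65134·0.99954 + 0.75878·0.03035·0.34038) = -40.03104°
λ₂ = λ₁ + atan2(sin θ sin δ cos φ₁, cos δ − sin φ₁ sin φ₂) = -25.10571°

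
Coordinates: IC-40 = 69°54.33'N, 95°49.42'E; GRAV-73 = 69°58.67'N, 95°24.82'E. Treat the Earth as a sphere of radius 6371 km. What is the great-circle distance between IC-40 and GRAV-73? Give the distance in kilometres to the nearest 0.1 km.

17.6 km

IC-40: φ = +69.90550°, λ = +95.82367°
GRAV-73: φ = +69.97783°, λ = +95.41367°
Δφ = 0.0723°,  Δλ = -0.4100°
a = sin²(Δφ/2) + cos φ₁ cos φ₂ sin²(Δλ/2) = 0.000002
c = 2·arcsin(√a) = 0.002760 rad = 0.1581°
d = R·c = 6371 × 0.002760 = 17.6 km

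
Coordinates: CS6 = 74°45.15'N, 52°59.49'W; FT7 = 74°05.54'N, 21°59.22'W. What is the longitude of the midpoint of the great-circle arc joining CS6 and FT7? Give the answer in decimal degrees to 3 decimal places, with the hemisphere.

37.161°W

CS6: φ = +74.75250°, λ = -52.99150°
FT7: φ = +74.09233°, λ = -21.98700°
Bx = cos φ₂ cos Δλ = 0.234928,  By = cos φ₂ sin Δλ = 0.141184
φₘ = atan2(sin φ₁ + sin φ₂, √((cos φ₁ + Bx)² + By²)) = 74.96278°
λₘ = λ₁ + atan2(By, cos φ₁ + Bx) = -37.16084°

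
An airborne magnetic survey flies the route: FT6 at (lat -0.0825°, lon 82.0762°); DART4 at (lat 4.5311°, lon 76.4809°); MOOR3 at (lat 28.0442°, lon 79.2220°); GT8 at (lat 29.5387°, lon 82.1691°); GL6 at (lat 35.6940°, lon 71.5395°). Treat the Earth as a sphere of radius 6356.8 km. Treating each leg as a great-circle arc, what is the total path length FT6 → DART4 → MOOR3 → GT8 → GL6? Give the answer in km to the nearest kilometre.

4964 km

FT6→DART4: c = 0.126495 rad, d = 804.11 km
DART4→MOOR3: c = 0.412897 rad, d = 2624.70 km
MOOR3→GT8: c = 0.052078 rad, d = 331.05 km
GT8→GL6: c = 0.189439 rad, d = 1204.22 km
Total = 804.11 + 2624.70 + 331.05 + 1204.22 = 4964.08 km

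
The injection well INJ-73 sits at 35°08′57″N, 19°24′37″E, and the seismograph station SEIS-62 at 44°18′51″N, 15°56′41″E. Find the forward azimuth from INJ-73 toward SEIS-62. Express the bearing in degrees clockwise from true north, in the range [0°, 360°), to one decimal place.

344.9°

INJ-73: φ = +35.14917°, λ = +19.41028°
SEIS-62: φ = +44.31417°, λ = +15.94472°
Δλ = -3.4656°
y = sin Δλ · cos φ₂ = -0.043252
x = cos φ₁ sin φ₂ − sin φ₁ cos φ₂ cos Δλ = 0.160031
θ = atan2(y, x) = -15.1241° → 344.8759° (mod 360°)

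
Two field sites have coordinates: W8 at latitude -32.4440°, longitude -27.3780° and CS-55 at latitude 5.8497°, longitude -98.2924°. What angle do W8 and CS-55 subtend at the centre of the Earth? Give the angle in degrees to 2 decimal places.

Δφ = 38.2937°,  Δλ = -70.9144°
a = sin²(Δφ/2) + cos φ₁ cos φ₂ sin²(Δλ/2) = 0.390085
c = 2·arcsin(√a) = 1.349156 rad = 77.3010°

77.30°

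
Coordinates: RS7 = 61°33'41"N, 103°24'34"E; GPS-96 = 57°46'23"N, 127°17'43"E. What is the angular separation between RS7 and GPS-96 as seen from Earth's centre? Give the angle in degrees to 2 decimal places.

RS7: φ = +61.56139°, λ = +103.40944°
GPS-96: φ = +57.77306°, λ = +127.29528°
Δφ = -3.7883°,  Δλ = 23.8858°
a = sin²(Δφ/2) + cos φ₁ cos φ₂ sin²(Δλ/2) = 0.011968
c = 2·arcsin(√a) = 0.219232 rad = 12.5611°

12.56°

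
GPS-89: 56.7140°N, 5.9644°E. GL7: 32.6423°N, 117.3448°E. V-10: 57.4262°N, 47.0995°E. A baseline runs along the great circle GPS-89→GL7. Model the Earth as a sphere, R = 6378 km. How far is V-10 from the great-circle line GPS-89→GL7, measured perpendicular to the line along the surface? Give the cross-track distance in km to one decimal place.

δ₁₃ = central angle GPS-89→V-10 = 0.384496 rad  (haversine)
θ₁₃ = bearing GPS-89→V-10 = 70.773°,  θ₁₂ = bearing GPS-89→GL7 = 54.823°
dₓₜ = R·arcsin(sin δ₁₃ · sin(θ₁₃ − θ₁₂)) = 6378·arcsin(0.37509·sin(15.950°)) = 658.561 km
|dₓₜ| = 658.561 km

658.6 km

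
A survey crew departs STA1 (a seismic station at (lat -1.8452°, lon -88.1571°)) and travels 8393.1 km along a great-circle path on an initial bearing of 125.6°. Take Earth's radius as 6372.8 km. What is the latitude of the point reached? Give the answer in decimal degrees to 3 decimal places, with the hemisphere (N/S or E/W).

34.839°S

δ = d/R = 8393.1/6372.8 = 1.317019 rad
φ₂ = arcsin(sin φ₁ cos δ + cos φ₁ sin δ cos θ)
   = arcsin(-0.03220·0.25106 + 0.99948·0.96797·-0.58212) = -34.83883°
λ₂ = λ₁ + atan2(sin θ sin δ cos φ₁, cos δ − sin φ₁ sin φ₂) = -14.63374°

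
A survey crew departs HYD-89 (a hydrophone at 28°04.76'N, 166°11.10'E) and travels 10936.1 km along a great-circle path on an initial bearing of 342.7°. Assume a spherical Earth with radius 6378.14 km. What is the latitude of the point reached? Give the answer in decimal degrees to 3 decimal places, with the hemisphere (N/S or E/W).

50.016°N

HYD-89: φ = +28.07933°, λ = +166.18500°
δ = d/R = 10936.1/6378.14 = 1.714622 rad
φ₂ = arcsin(sin φ₁ cos δ + cos φ₁ sin δ cos θ)
   = arcsin(0.47069·-0.14333 + 0.88230·0.98967·0.95476) = 50.01564°
λ₂ = λ₁ + atan2(sin θ sin δ cos φ₁, cos δ − sin φ₁ sin φ₂) = 13.44348°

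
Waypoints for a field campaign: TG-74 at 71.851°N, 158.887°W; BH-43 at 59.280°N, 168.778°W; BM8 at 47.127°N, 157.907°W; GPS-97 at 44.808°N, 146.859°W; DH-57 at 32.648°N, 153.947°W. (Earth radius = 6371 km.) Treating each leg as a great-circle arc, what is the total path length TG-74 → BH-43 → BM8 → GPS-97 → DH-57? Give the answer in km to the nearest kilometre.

5369 km

TG-74→BH-43: c = 0.230020 rad, d = 1465.46 km
BH-43→BM8: c = 0.239943 rad, d = 1528.67 km
BM8→GPS-97: c = 0.139864 rad, d = 891.07 km
GPS-97→DH-57: c = 0.232914 rad, d = 1483.90 km
Total = 1465.46 + 1528.67 + 891.07 + 1483.90 = 5369.10 km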